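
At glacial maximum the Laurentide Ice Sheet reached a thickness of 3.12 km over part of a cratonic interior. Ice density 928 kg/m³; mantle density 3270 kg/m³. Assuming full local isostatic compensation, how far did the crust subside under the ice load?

In Airy isostatic equilibrium: the ice load ρ_ice t is balanced by mantle displaced below, ρ_m s.
s = t ρ_ice / ρ_m = 3.12 km × 928/3270 = 0.885 km.

0.885 km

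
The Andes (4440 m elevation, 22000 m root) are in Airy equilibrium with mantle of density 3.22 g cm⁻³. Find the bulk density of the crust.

2.68 g cm⁻³

ρ_c h = (ρ_m − ρ_c) r → ρ_c (h + r) = ρ_m r → ρ_c = ρ_m r / (h + r).
ρ_c = 3.22 × 22000 m / (4440 m + 22000 m) = 2.68 g cm⁻³.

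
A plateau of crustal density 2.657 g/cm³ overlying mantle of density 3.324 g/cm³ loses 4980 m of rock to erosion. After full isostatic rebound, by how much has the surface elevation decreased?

999 m

Rebound u = e ρ_c/ρ_m = 4980 m × 2.657/3.324 = 3981 m.
Net surface drop = e − u = 4980 m − 3981 m = e (ρ_m − ρ_c)/ρ_m = 999 m.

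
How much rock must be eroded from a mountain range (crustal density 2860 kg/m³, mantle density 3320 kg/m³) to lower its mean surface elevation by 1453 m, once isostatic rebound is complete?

Net drop Δ = e − u = e − e ρ_c/ρ_m = e (ρ_m − ρ_c)/ρ_m.
e = Δ ρ_m/(ρ_m − ρ_c) = 1453 m × 3320/460 = 10500 m.

10500 m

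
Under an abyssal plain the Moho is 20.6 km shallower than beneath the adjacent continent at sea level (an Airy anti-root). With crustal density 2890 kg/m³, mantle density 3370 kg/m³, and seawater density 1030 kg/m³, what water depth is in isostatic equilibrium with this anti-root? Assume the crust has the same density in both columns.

5.32 km

Replacing a thickness d of crust by seawater at the top must be balanced by replacing crust with mantle at the base: d (ρ_c − ρ_w) = a (ρ_m − ρ_c).
d = a (ρ_m − ρ_c)/(ρ_c − ρ_w) = 20.6 km × 480/1860 = 5.32 km.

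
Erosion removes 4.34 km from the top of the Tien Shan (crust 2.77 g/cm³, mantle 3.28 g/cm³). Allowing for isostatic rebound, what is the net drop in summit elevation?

Rebound u = e ρ_c/ρ_m = 4.34 km × 2.77/3.28 = 3.665 km.
Net surface drop = e − u = 4.34 km − 3.665 km = e (ρ_m − ρ_c)/ρ_m = 0.675 km.

0.675 km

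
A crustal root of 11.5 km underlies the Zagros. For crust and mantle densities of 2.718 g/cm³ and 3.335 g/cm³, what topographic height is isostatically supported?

2.61 km

By Archimedes' principle applied to the lithosphere: ρ_c h = (ρ_m − ρ_c) r.
h = r (ρ_m − ρ_c) / ρ_c = 11.5 km × (3.335 − 2.718) / 2.718 = 2.61 km.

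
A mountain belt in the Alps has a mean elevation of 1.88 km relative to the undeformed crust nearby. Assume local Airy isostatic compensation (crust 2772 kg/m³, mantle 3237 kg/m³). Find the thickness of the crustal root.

By Archimedes' principle applied to the lithosphere: the weight of the topography is balanced by the buoyancy of the root, ρ_c h = (ρ_m − ρ_c) r.
r = h · ρ_c / (ρ_m − ρ_c) = 1.88 km × 2772 / (3237 − 2772) = 11.2 km.

11.2 km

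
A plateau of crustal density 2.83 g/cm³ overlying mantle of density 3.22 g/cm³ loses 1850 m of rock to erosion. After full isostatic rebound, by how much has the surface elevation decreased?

224 m

Rebound u = e ρ_c/ρ_m = 1850 m × 2.83/3.22 = 1626 m.
Net surface drop = e − u = 1850 m − 1626 m = e (ρ_m − ρ_c)/ρ_m = 224 m.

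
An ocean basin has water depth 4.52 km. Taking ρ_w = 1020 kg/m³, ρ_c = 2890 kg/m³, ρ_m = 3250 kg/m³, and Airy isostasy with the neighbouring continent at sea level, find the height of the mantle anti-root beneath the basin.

23.5 km

In Airy isostatic equilibrium: replacing crust with seawater at the top is compensated by replacing crust with mantle at the base: d (ρ_c − ρ_w) = a (ρ_m − ρ_c).
a = d (ρ_c − ρ_w)/(ρ_m − ρ_c) = 4.52 km × 1870/360 = 23.5 km.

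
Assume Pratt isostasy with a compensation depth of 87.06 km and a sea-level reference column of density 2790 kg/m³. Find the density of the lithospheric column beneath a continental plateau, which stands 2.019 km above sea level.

2730 kg/m³

Pratt balance: ρ_ref D = ρ (D + h).
ρ = ρ_ref D/(D + h) = 2790 × 87.06 km/(87.06 km + 2.019 km) = 2730 kg/m³.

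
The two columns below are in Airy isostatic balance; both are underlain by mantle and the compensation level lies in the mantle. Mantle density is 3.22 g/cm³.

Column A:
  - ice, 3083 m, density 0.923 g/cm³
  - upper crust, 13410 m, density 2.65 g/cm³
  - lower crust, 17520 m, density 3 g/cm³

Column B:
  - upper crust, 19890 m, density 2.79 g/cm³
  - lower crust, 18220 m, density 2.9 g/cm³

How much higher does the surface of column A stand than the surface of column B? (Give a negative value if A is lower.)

For any compensation level in the mantle, the mantle terms cancel and isostasy reduces to e = (Σt_A − Σt_B) − (Σ(ρt)_A − Σ(ρt)_B) / ρ_m.
Σt_A = 34013 m; Σt_B = 38110 m; Σ(ρt)_A = 90942.109; Σ(ρt)_B = 108331.1 (in m·g/cm³).
e = (34013 − 38110) − (90942.109 − 108331.1) / 3.22 = 1300 m.

1300 m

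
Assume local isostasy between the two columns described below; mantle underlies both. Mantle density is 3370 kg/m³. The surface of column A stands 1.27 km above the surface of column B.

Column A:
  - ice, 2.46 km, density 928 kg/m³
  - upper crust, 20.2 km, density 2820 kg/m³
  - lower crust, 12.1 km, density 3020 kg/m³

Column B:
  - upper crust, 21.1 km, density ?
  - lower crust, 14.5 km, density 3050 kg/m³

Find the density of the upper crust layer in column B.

Take the compensation level at the base of the deeper column (depth z_c below the surface of column A) and equate Σ ρ_i t_i down to z_c; mantle fills any gap and the z_c terms cancel.
Column A: 2.46×928 + 20.2×2820 + 12.1×3020 + (z_c − 34.76)×3370
Column B: 1.27×0 + 21.1×ρ + 14.5×3050 + (z_c − 1.27 − 35.6)×3370
The z_c×3370 term appears on both sides and cancels. Collect the known terms of each column as K = Σ(ρt)_known − 3370 × (depth of known layers): K_A = 95788.88 − 3370×34.76 = −21352.32; K_B = 44225 − 3370×(1.27 + 35.6) = −80026.9.
Balance: K_A = K_B + 21.1×ρ, so ρ = (K_A − K_B)/21.1 = 58674.6/21.1 = 2780 kg/m³.

2780 kg/m³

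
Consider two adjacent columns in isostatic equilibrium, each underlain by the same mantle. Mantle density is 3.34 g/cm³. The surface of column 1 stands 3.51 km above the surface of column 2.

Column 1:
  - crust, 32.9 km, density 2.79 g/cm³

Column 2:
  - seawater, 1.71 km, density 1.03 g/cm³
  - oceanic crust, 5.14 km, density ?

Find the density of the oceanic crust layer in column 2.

Take the compensation level at the base of the deeper column (depth z_c below the surface of column 1) and equate Σ ρ_i t_i down to z_c; mantle fills any gap and the z_c terms cancel.
Column 1: 32.9×2.79 + (z_c − 32.9)×3.34
Column 2: 3.51×0 + 1.71×1.03 + 5.14×ρ + (z_c − 3.51 − 6.85)×3.34
The z_c×3.34 term appears on both sides and cancels. Collect the known terms of each column as K = Σ(ρt)_known − 3.34 × (depth of known layers): K_1 = 91.791 − 3.34×32.9 = −18.095; K_2 = 1.7613 − 3.34×(3.51 + 6.85) = −32.8411.
Balance: K_1 = K_2 + 5.14×ρ, so ρ = (K_1 − K_2)/5.14 = 14.7461/5.14 = 2.87 g/cm³.

2.87 g/cm³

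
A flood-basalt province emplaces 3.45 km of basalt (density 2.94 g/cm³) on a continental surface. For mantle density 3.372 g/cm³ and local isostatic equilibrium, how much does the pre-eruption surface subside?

Subaerial loading: s = t ρ_load / ρ_m.
s = 3.45 km × 2.94/3.372 = 3.01 km.

3.01 km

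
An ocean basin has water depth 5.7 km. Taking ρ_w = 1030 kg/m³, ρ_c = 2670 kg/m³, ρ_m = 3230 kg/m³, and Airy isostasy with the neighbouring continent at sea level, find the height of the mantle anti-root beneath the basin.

Balancing pressure at the compensation depth: replacing crust with seawater at the top is compensated by replacing crust with mantle at the base: d (ρ_c − ρ_w) = a (ρ_m − ρ_c).
a = d (ρ_c − ρ_w)/(ρ_m − ρ_c) = 5.7 km × 1640/560 = 16.7 km.

16.7 km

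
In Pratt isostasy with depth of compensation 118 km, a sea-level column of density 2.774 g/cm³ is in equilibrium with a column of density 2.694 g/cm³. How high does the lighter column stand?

ρ_ref D = ρ (D + h) → h = D (ρ_ref − ρ)/ρ.
h = 118 km × (2.774 − 2.694)/2.694 = 3.5 km.

3.5 km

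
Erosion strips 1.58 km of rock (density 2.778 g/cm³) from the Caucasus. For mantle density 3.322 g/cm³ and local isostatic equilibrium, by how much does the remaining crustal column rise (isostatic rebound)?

Unloading: uplift u = e ρ_c/ρ_m = 1.58 km × 2.778/3.322 = 1.32 km.

1.32 km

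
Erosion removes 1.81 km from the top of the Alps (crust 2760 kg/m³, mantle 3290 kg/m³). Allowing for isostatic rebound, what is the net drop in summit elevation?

0.292 km

Rebound u = e ρ_c/ρ_m = 1.81 km × 2760/3290 = 1.518 km.
Net surface drop = e − u = 1.81 km − 1.518 km = e (ρ_m − ρ_c)/ρ_m = 0.292 km.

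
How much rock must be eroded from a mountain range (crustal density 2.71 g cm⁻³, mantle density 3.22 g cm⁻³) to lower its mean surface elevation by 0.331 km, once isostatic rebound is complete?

2.09 km

Net drop Δ = e − u = e − e ρ_c/ρ_m = e (ρ_m − ρ_c)/ρ_m.
e = Δ ρ_m/(ρ_m − ρ_c) = 0.331 km × 3.22/0.51 = 2.09 km.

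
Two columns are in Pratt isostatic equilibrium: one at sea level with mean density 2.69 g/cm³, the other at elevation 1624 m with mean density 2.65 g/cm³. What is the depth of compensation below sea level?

ρ_ref D = ρ (D + h) → D (ρ_ref − ρ) = ρ h.
D = ρ h/(ρ_ref − ρ) = 2.65 × 1624 m/(2.69 − 2.65) = 108000 m.

108000 m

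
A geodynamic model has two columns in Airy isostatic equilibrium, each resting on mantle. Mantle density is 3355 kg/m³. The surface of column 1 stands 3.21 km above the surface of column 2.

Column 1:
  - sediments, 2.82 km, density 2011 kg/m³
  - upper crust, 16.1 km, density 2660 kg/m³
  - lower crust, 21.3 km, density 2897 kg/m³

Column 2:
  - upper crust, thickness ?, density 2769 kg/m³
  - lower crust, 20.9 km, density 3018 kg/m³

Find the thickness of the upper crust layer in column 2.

11.8 km

Take the compensation level at the base of the deeper column (depth z_c below the surface of column 1) and equate Σ ρ_i t_i down to z_c; mantle fills any gap and the z_c terms cancel.
Column 1: 2.82×2011 + 16.1×2660 + 21.3×2897 + (z_c − 40.22)×3355
Column 2: 3.21×0 + x×2769 + 20.9×3018 + (z_c − 3.21 − 20.9 − x)×3355
The z_c×3355 term appears on both sides and cancels. Collect the known terms of each column as K = Σ(ρt)_known − 3355 × (depth of known layers): K_1 = 110203.12 − 3355×40.22 = −24734.98; K_2 = 63076.2 − 3355×(3.21 + 20.9) = −17812.85.
Balance: K_1 = K_2 − x×(3355 − 2769), so x = (K_2 − K_1)/(3355 − 2769) = 6922.13/586 = 11.8 km.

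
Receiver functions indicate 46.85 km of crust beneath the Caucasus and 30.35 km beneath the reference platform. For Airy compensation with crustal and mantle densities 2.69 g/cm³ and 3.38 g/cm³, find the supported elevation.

Excess crust Δ = 46.85 km − 30.35 km = 16.5 km, split between elevation h and root r with h + r = Δ.
Airy balance ρ_c h = (ρ_m − ρ_c) r gives r = h ρ_c/(ρ_m − ρ_c), so h (1 + ρ_c/(ρ_m − ρ_c)) = Δ, i.e. h = Δ (ρ_m − ρ_c)/ρ_m.
h = 16.5 km × 0.69/3.38 = 3.37 km.

3.37 km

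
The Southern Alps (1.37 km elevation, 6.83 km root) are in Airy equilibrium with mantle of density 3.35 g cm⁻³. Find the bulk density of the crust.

ρ_c h = (ρ_m − ρ_c) r → ρ_c (h + r) = ρ_m r → ρ_c = ρ_m r / (h + r).
ρ_c = 3.35 × 6.83 km / (1.37 km + 6.83 km) = 2.79 g cm⁻³.

2.79 g cm⁻³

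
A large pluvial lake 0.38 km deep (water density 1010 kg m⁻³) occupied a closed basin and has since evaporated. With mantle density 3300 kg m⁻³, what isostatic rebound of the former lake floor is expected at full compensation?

u = d ρ_w/ρ_m = 0.38 km × 1010/3300 = 0.116 km.

0.116 km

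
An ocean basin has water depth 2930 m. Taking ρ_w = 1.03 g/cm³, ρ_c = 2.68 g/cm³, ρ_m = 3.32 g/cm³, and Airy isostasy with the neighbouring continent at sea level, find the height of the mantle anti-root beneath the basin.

7550 m

Isostatic balance requires: replacing crust with seawater at the top is compensated by replacing crust with mantle at the base: d (ρ_c − ρ_w) = a (ρ_m − ρ_c).
a = d (ρ_c − ρ_w)/(ρ_m − ρ_c) = 2930 m × 1.65/0.64 = 7550 m.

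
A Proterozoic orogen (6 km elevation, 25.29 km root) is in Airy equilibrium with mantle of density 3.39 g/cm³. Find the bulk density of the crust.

ρ_c h = (ρ_m − ρ_c) r → ρ_c (h + r) = ρ_m r → ρ_c = ρ_m r / (h + r).
ρ_c = 3.39 × 25.29 km / (6 km + 25.29 km) = 2.74 g/cm³.

2.74 g/cm³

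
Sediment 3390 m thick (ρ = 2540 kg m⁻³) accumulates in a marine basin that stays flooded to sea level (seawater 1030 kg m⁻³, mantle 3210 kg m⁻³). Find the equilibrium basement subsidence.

2350 m

Submarine loading: the sediment displaces seawater, and the subsidence is in turn flooded, so s (ρ_m − ρ_w) = t (ρ_sed − ρ_w).
s = 3390 m × (2540 − 1030) / (3210 − 1030) = 2350 m.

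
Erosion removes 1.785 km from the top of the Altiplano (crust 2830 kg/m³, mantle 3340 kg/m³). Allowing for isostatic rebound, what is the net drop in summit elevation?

Rebound u = e ρ_c/ρ_m = 1.785 km × 2830/3340 = 1.512 km.
Net surface drop = e − u = 1.785 km − 1.512 km = e (ρ_m − ρ_c)/ρ_m = 0.273 km.

0.273 km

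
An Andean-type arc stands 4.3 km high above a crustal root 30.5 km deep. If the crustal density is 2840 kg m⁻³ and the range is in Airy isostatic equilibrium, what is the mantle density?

3240 kg m⁻³

Airy balance: ρ_c h = (ρ_m − ρ_c) r → ρ_m = ρ_c (1 + h/r).
ρ_m = 2840 × (1 + 4.3 km/30.5 km) = 3240 kg m⁻³.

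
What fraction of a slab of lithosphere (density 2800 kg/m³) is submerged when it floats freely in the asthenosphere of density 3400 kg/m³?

82.4%

Submerged fraction = ρ_obj/ρ_fluid = 2800/3400 = 82.4%.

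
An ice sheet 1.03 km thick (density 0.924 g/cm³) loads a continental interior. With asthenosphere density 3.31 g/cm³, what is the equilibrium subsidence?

0.288 km

By Archimedes' principle applied to the lithosphere: the ice load ρ_ice t is balanced by mantle displaced below, ρ_m s.
s = t ρ_ice / ρ_m = 1.03 km × 0.924/3.31 = 0.288 km.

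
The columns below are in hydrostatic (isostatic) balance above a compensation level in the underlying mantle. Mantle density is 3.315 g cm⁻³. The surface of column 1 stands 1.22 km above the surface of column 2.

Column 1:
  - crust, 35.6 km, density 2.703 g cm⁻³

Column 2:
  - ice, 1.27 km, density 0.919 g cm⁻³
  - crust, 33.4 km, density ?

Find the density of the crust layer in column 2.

2.87 g cm⁻³

Take the compensation level at the base of the deeper column (depth z_c below the surface of column 1) and equate Σ ρ_i t_i down to z_c; mantle fills any gap and the z_c terms cancel.
Column 1: 35.6×2.703 + (z_c − 35.6)×3.315
Column 2: 1.22×0 + 1.27×0.919 + 33.4×ρ + (z_c − 1.22 − 34.67)×3.315
The z_c×3.315 term appears on both sides and cancels. Collect the known terms of each column as K = Σ(ρt)_known − 3.315 × (depth of known layers): K_1 = 96.2268 − 3.315×35.6 = −21.7872; K_2 = 1.16713 − 3.315×(1.22 + 34.67) = −117.80822.
Balance: K_1 = K_2 + 33.4×ρ, so ρ = (K_1 − K_2)/33.4 = 96.021/33.4 = 2.87 g cm⁻³.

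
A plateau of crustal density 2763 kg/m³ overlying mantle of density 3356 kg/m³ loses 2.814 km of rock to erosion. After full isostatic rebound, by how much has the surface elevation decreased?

Rebound u = e ρ_c/ρ_m = 2.814 km × 2763/3356 = 2.317 km.
Net surface drop = e − u = 2.814 km − 2.317 km = e (ρ_m − ρ_c)/ρ_m = 0.497 km.

0.497 km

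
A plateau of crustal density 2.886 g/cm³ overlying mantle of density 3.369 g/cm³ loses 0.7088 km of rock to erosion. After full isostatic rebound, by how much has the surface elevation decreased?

0.102 km

Rebound u = e ρ_c/ρ_m = 0.7088 km × 2.886/3.369 = 0.6072 km.
Net surface drop = e − u = 0.7088 km − 0.6072 km = e (ρ_m − ρ_c)/ρ_m = 0.102 km.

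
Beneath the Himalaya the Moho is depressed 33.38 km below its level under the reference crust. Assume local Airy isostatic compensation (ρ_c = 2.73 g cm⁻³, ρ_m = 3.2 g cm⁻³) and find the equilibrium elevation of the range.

5.75 km

Balancing pressure at the compensation depth: ρ_c h = (ρ_m − ρ_c) r.
h = r (ρ_m − ρ_c) / ρ_c = 33.38 km × (3.2 − 2.73) / 2.73 = 5.75 km.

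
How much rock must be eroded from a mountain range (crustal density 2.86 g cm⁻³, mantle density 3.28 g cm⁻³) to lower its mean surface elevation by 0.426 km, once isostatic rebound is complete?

Net drop Δ = e − u = e − e ρ_c/ρ_m = e (ρ_m − ρ_c)/ρ_m.
e = Δ ρ_m/(ρ_m − ρ_c) = 0.426 km × 3.28/0.42 = 3.33 km.

3.33 km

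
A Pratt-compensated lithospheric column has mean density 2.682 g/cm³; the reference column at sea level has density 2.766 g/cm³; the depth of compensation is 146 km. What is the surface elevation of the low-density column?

4.57 km

ρ_ref D = ρ (D + h) → h = D (ρ_ref − ρ)/ρ.
h = 146 km × (2.766 − 2.682)/2.682 = 4.57 km.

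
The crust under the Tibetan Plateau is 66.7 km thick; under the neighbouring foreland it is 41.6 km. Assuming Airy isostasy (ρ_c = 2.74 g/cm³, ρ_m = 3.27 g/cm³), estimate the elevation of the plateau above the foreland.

4.07 km

Excess crust Δ = 66.7 km − 41.6 km = 25.1 km, split between elevation h and root r with h + r = Δ.
Airy balance ρ_c h = (ρ_m − ρ_c) r gives r = h ρ_c/(ρ_m − ρ_c), so h (1 + ρ_c/(ρ_m − ρ_c)) = Δ, i.e. h = Δ (ρ_m − ρ_c)/ρ_m.
h = 25.1 km × 0.53/3.27 = 4.07 km.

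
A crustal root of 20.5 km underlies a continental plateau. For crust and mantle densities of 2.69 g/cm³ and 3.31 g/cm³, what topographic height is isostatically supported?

4.72 km

For local isostatic compensation: ρ_c h = (ρ_m − ρ_c) r.
h = r (ρ_m − ρ_c) / ρ_c = 20.5 km × (3.31 − 2.69) / 2.69 = 4.72 km.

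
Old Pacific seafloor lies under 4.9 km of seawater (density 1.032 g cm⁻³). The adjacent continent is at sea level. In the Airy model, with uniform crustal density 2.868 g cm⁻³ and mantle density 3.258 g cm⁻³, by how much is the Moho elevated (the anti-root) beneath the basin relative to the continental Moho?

23.1 km

By Archimedes' principle applied to the lithosphere: replacing crust with seawater at the top is compensated by replacing crust with mantle at the base: d (ρ_c − ρ_w) = a (ρ_m − ρ_c).
a = d (ρ_c − ρ_w)/(ρ_m − ρ_c) = 4.9 km × 1.836/0.39 = 23.1 km.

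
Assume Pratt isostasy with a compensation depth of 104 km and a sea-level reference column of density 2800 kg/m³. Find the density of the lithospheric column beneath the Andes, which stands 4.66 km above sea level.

Pratt balance: ρ_ref D = ρ (D + h).
ρ = ρ_ref D/(D + h) = 2800 × 104 km/(104 km + 4.66 km) = 2680 kg/m³.

2680 kg/m³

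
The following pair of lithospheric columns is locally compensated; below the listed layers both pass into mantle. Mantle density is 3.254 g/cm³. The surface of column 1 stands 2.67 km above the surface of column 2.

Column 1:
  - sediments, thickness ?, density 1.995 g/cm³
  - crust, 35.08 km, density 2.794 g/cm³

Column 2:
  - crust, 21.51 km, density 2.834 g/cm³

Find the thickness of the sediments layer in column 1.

1.26 km

Take the compensation level at the base of the deeper column (depth z_c below the surface of column 1) and equate Σ ρ_i t_i down to z_c; mantle fills any gap and the z_c terms cancel.
Column 1: x×1.995 + 35.08×2.794 + (z_c − 35.08 − x)×3.254
Column 2: 2.67×0 + 21.51×2.834 + (z_c − 2.67 − 21.51)×3.254
The z_c×3.254 term appears on both sides and cancels. Collect the known terms of each column as K = Σ(ρt)_known − 3.254 × (depth of known layers): K_1 = 98.01352 − 3.254×35.08 = −16.1368; K_2 = 60.95934 − 3.254×(2.67 + 21.51) = −17.72238.
Balance: K_1 − x×(3.254 − 1.995) = K_2, so x = (K_1 − K_2)/(3.254 − 1.995) = 1.58558/1.259 = 1.26 km.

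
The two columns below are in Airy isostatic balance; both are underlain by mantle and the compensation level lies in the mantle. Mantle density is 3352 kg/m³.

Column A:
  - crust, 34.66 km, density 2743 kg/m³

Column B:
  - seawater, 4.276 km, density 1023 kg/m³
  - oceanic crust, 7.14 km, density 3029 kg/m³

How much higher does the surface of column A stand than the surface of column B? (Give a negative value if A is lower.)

For any compensation level in the mantle, the mantle terms cancel and isostasy reduces to e = (Σt_A − Σt_B) − (Σ(ρt)_A − Σ(ρt)_B) / ρ_m.
Σt_A = 34.66 km; Σt_B = 11.416 km; Σ(ρt)_A = 95072.38; Σ(ρt)_B = 26001.408 (in km·kg/m³).
e = (34.66 − 11.416) − (95072.38 − 26001.408) / 3352 = 2.64 km.

2.64 km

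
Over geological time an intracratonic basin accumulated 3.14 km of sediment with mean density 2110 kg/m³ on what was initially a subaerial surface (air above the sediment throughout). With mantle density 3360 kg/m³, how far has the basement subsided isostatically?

1.97 km

Subaerial load: s = t ρ_sed / ρ_m = 3.14 km × 2110/3360 = 1.97 km.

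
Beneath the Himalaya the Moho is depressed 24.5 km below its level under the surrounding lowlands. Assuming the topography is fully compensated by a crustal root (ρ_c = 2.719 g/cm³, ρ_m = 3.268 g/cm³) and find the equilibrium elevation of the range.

4.95 km

In Airy isostatic equilibrium: ρ_c h = (ρ_m − ρ_c) r.
h = r (ρ_m − ρ_c) / ρ_c = 24.5 km × (3.268 − 2.719) / 2.719 = 4.95 km.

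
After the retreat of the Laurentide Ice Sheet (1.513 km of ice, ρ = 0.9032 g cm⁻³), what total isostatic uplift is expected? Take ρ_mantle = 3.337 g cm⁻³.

Removing the load lets mantle flow back in; uplift u satisfies ρ_ice t = ρ_m u.
u = t ρ_ice/ρ_m = 1.513 km × 0.9032/3.337 = 0.41 km.

0.41 km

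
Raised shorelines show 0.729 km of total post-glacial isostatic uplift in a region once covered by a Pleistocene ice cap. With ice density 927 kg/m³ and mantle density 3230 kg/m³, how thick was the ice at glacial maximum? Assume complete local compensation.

u = t ρ_ice/ρ_m → t = u ρ_m/ρ_ice = 0.729 km × 3230/927 = 2.54 km.

2.54 km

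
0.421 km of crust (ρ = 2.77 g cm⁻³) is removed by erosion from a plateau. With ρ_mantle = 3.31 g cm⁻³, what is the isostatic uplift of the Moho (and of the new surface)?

0.352 km

Unloading: uplift u = e ρ_c/ρ_m = 0.421 km × 2.77/3.31 = 0.352 km.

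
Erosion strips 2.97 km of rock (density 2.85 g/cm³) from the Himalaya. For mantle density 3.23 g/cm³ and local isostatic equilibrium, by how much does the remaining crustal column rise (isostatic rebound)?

Unloading: uplift u = e ρ_c/ρ_m = 2.97 km × 2.85/3.23 = 2.62 km.

2.62 km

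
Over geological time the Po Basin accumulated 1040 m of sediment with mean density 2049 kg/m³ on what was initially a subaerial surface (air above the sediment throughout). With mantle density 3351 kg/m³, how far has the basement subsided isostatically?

636 m

Subaerial load: s = t ρ_sed / ρ_m = 1040 m × 2049/3351 = 636 m.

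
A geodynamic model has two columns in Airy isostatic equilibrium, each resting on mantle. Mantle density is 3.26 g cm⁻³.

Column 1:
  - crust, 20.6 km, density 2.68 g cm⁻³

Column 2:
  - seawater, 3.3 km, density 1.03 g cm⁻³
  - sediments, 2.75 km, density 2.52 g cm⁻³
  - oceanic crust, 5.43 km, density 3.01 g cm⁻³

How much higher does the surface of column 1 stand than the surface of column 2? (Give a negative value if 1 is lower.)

For any compensation level in the mantle, the mantle terms cancel and isostasy reduces to e = (Σt_1 − Σt_2) − (Σ(ρt)_1 − Σ(ρt)_2) / ρ_m.
Σt_1 = 20.6 km; Σt_2 = 11.48 km; Σ(ρt)_1 = 55.208; Σ(ρt)_2 = 26.6733 (in km·g cm⁻³).
e = (20.6 − 11.48) − (55.208 − 26.6733) / 3.26 = 0.367 km.

0.367 km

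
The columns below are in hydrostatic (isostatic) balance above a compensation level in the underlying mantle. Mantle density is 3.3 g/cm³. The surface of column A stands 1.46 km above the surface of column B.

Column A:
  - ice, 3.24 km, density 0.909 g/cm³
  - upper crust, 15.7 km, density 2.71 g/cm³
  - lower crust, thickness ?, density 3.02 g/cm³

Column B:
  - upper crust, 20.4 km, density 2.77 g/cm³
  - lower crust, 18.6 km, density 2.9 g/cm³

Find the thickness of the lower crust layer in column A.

21.6 km

Take the compensation level at the base of the deeper column (depth z_c below the surface of column A) and equate Σ ρ_i t_i down to z_c; mantle fills any gap and the z_c terms cancel.
Column A: 3.24×0.909 + 15.7×2.71 + x×3.02 + (z_c − 18.94 − x)×3.3
Column B: 1.46×0 + 20.4×2.77 + 18.6×2.9 + (z_c − 1.46 − 39)×3.3
The z_c×3.3 term appears on both sides and cancels. Collect the known terms of each column as K = Σ(ρt)_known − 3.3 × (depth of known layers): K_A = 45.49216 − 3.3×18.94 = −17.00984; K_B = 110.448 − 3.3×(1.46 + 39) = −23.07.
Balance: K_A − x×(3.3 − 3.02) = K_B, so x = (K_A − K_B)/(3.3 − 3.02) = 6.06016/0.28 = 21.6 km.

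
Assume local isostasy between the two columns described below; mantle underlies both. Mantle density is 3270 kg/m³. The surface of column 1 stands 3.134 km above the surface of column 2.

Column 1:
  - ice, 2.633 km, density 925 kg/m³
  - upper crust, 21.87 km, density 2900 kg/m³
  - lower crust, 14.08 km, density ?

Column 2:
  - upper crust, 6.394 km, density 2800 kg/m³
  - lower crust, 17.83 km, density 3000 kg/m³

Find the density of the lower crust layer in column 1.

3000 kg/m³

Take the compensation level at the base of the deeper column (depth z_c below the surface of column 1) and equate Σ ρ_i t_i down to z_c; mantle fills any gap and the z_c terms cancel.
Column 1: 2.633×925 + 21.87×2900 + 14.08×ρ + (z_c − 38.583)×3270
Column 2: 3.134×0 + 6.394×2800 + 17.83×3000 + (z_c − 3.134 − 24.224)×3270
The z_c×3270 term appears on both sides and cancels. Collect the known terms of each column as K = Σ(ρt)_known − 3270 × (depth of known layers): K_1 = 65858.525 − 3270×38.583 = −60307.885; K_2 = 71393.2 − 3270×(3.134 + 24.224) = −18067.46.
Balance: K_1 + 14.08×ρ = K_2, so ρ = (K_2 − K_1)/14.08 = 42240.4/14.08 = 3000 kg/m³.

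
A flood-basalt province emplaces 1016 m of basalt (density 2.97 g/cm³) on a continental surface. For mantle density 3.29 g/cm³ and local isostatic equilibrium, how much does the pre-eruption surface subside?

Subaerial loading: s = t ρ_load / ρ_m.
s = 1016 m × 2.97/3.29 = 917 m.

917 m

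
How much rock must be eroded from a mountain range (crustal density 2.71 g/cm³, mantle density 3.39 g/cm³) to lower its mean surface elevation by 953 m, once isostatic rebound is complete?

4750 m

Net drop Δ = e − u = e − e ρ_c/ρ_m = e (ρ_m − ρ_c)/ρ_m.
e = Δ ρ_m/(ρ_m − ρ_c) = 953 m × 3.39/0.68 = 4750 m.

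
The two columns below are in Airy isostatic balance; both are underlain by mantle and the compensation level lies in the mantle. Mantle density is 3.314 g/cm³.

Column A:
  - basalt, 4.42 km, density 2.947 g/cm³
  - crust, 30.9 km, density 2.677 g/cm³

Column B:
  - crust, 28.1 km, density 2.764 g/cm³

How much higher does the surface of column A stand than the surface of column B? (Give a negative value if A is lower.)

For any compensation level in the mantle, the mantle terms cancel and isostasy reduces to e = (Σt_A − Σt_B) − (Σ(ρt)_A − Σ(ρt)_B) / ρ_m.
Σt_A = 35.32 km; Σt_B = 28.1 km; Σ(ρt)_A = 95.74504; Σ(ρt)_B = 77.6684 (in km·g/cm³).
e = (35.32 − 28.1) − (95.74504 − 77.6684) / 3.314 = 1.77 km.

1.77 km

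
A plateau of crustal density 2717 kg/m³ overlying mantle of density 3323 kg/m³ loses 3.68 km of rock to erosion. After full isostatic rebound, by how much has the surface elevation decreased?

0.671 km

Rebound u = e ρ_c/ρ_m = 3.68 km × 2717/3323 = 3.009 km.
Net surface drop = e − u = 3.68 km − 3.009 km = e (ρ_m − ρ_c)/ρ_m = 0.671 km.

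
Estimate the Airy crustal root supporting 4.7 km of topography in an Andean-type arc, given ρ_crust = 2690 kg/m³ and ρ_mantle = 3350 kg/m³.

Isostatic balance requires: the weight of the topography is balanced by the buoyancy of the root, ρ_c h = (ρ_m − ρ_c) r.
r = h · ρ_c / (ρ_m − ρ_c) = 4.7 km × 2690 / (3350 − 2690) = 19.2 km.

19.2 km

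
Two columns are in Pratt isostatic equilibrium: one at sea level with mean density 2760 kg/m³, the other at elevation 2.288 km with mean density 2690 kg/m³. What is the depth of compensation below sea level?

ρ_ref D = ρ (D + h) → D (ρ_ref − ρ) = ρ h.
D = ρ h/(ρ_ref − ρ) = 2690 × 2.288 km/(2760 − 2690) = 87.9 km.

87.9 km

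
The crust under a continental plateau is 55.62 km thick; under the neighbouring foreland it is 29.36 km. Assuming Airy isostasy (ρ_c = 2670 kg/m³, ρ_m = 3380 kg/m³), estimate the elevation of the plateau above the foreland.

5.52 km

Excess crust Δ = 55.62 km − 29.36 km = 26.26 km, split between elevation h and root r with h + r = Δ.
Airy balance ρ_c h = (ρ_m − ρ_c) r gives r = h ρ_c/(ρ_m − ρ_c), so h (1 + ρ_c/(ρ_m − ρ_c)) = Δ, i.e. h = Δ (ρ_m − ρ_c)/ρ_m.
h = 26.26 km × 710/3380 = 5.52 km.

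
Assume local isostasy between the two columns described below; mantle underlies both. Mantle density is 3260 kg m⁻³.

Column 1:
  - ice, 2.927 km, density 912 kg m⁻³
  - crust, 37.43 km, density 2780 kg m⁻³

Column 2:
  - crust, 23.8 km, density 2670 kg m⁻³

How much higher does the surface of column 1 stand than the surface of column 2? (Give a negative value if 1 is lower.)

3.31 km

For any compensation level in the mantle, the mantle terms cancel and isostasy reduces to e = (Σt_1 − Σt_2) − (Σ(ρt)_1 − Σ(ρt)_2) / ρ_m.
Σt_1 = 40.357 km; Σt_2 = 23.8 km; Σ(ρt)_1 = 106724.824; Σ(ρt)_2 = 63546 (in km·kg m⁻³).
e = (40.357 − 23.8) − (106724.824 − 63546) / 3260 = 3.31 km.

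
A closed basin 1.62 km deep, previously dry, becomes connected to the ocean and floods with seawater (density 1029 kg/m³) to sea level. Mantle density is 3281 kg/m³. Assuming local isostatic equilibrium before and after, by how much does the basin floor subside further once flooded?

After flooding the water column is d + s deep. Its weight must equal the weight of mantle displaced by the extra subsidence s: (d + s) ρ_w = s ρ_m.
s = d ρ_w / (ρ_m − ρ_w) = 1.62 km × 1029/(3281 − 1029) = 0.74 km.

0.74 km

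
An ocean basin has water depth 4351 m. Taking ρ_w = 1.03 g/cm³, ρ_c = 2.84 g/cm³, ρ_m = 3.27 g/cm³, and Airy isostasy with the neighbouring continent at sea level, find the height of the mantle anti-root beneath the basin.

Isostatic balance requires: replacing crust with seawater at the top is compensated by replacing crust with mantle at the base: d (ρ_c − ρ_w) = a (ρ_m − ρ_c).
a = d (ρ_c − ρ_w)/(ρ_m − ρ_c) = 4351 m × 1.81/0.43 = 18300 m.

18300 m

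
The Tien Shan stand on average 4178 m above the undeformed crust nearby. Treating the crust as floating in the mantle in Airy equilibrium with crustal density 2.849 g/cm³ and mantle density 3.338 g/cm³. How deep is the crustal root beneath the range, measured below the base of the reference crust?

By Archimedes' principle applied to the lithosphere: the weight of the topography is balanced by the buoyancy of the root, ρ_c h = (ρ_m − ρ_c) r.
r = h · ρ_c / (ρ_m − ρ_c) = 4178 m × 2.849 / (3.338 − 2.849) = 24300 m.

24300 m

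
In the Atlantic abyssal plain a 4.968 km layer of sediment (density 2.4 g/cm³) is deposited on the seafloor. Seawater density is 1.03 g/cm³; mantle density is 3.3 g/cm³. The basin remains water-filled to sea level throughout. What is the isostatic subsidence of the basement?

Submarine loading: the sediment displaces seawater, and the subsidence is in turn flooded, so s (ρ_m − ρ_w) = t (ρ_sed − ρ_w).
s = 4.968 km × (2.4 − 1.03) / (3.3 − 1.03) = 3 km.

3 km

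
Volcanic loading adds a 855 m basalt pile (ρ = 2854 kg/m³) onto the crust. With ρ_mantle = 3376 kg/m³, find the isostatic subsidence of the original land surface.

723 m

Subaerial loading: s = t ρ_load / ρ_m.
s = 855 m × 2854/3376 = 723 m.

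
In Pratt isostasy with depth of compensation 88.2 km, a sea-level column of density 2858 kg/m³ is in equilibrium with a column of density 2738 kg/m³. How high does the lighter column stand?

3.87 km

ρ_ref D = ρ (D + h) → h = D (ρ_ref − ρ)/ρ.
h = 88.2 km × (2858 − 2738)/2738 = 3.87 km.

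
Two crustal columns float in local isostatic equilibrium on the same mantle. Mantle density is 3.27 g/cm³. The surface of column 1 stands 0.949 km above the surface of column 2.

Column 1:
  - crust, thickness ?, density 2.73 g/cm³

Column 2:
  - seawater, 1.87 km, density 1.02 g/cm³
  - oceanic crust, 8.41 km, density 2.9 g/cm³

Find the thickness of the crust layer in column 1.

19.3 km

Take the compensation level at the base of the deeper column (depth z_c below the surface of column 1) and equate Σ ρ_i t_i down to z_c; mantle fills any gap and the z_c terms cancel.
Column 1: x×2.73 + (z_c − 0 − x)×3.27
Column 2: 0.949×0 + 1.87×1.02 + 8.41×2.9 + (z_c − 0.949 − 10.28)×3.27
The z_c×3.27 term appears on both sides and cancels. Collect the known terms of each column as K = Σ(ρt)_known − 3.27 × (depth of known layers): K_1 = 0 − 3.27×0 = 0; K_2 = 26.2964 − 3.27×(0.949 + 10.28) = −10.42243.
Balance: K_1 − x×(3.27 − 2.73) = K_2, so x = (K_1 − K_2)/(3.27 − 2.73) = 10.4224/0.54 = 19.3 km.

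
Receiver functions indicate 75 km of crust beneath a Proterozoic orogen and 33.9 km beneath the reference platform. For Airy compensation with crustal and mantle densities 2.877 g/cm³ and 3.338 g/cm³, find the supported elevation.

Excess crust Δ = 75 km − 33.9 km = 41.1 km, split between elevation h and root r with h + r = Δ.
Airy balance ρ_c h = (ρ_m − ρ_c) r gives r = h ρ_c/(ρ_m − ρ_c), so h (1 + ρ_c/(ρ_m − ρ_c)) = Δ, i.e. h = Δ (ρ_m − ρ_c)/ρ_m.
h = 41.1 km × 0.461/3.338 = 5.68 km.

5.68 km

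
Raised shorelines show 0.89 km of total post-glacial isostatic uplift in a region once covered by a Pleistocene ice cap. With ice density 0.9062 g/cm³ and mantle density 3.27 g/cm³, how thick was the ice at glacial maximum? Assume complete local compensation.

3.21 km

u = t ρ_ice/ρ_m → t = u ρ_m/ρ_ice = 0.89 km × 3.27/0.9062 = 3.21 km.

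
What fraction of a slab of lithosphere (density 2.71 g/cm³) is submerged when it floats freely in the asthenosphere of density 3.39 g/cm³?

Submerged fraction = ρ_obj/ρ_fluid = 2.71/3.39 = 0.799.

0.799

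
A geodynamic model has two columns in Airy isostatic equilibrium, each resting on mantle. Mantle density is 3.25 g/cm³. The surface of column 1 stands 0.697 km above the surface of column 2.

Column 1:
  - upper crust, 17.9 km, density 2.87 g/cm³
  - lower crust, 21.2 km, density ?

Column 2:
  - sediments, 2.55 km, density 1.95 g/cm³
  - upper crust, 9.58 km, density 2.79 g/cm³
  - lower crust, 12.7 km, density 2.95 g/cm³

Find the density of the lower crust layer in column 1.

2.92 g/cm³

Take the compensation level at the base of the deeper column (depth z_c below the surface of column 1) and equate Σ ρ_i t_i down to z_c; mantle fills any gap and the z_c terms cancel.
Column 1: 17.9×2.87 + 21.2×ρ + (z_c − 39.1)×3.25
Column 2: 0.697×0 + 2.55×1.95 + 9.58×2.79 + 12.7×2.95 + (z_c − 0.697 − 24.83)×3.25
The z_c×3.25 term appears on both sides and cancels. Collect the known terms of each column as K = Σ(ρt)_known − 3.25 × (depth of known layers): K_1 = 51.373 − 3.25×39.1 = −75.702; K_2 = 69.1657 − 3.25×(0.697 + 24.83) = −13.79705.
Balance: K_1 + 21.2×ρ = K_2, so ρ = (K_2 − K_1)/21.2 = 61.9049/21.2 = 2.92 g/cm³.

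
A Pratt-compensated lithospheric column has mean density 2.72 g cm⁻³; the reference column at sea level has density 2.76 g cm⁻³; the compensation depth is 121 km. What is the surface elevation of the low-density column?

ρ_ref D = ρ (D + h) → h = D (ρ_ref − ρ)/ρ.
h = 121 km × (2.76 − 2.72)/2.72 = 1.78 km.

1.78 km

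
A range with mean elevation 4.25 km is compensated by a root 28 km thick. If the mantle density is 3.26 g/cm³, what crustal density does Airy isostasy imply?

2.83 g/cm³

ρ_c h = (ρ_m − ρ_c) r → ρ_c (h + r) = ρ_m r → ρ_c = ρ_m r / (h + r).
ρ_c = 3.26 × 28 km / (4.25 km + 28 km) = 2.83 g/cm³.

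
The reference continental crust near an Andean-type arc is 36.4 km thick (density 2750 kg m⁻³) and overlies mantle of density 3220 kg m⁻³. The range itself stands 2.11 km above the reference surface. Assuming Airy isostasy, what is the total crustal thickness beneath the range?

50.9 km

Root depth r = h ρ_c / (ρ_m − ρ_c) = 2.11 km × 2750 / 470 = 12.35 km.
Total thickness = T + h + r = 36.4 km + 2.11 km + 12.35 km = 50.9 km.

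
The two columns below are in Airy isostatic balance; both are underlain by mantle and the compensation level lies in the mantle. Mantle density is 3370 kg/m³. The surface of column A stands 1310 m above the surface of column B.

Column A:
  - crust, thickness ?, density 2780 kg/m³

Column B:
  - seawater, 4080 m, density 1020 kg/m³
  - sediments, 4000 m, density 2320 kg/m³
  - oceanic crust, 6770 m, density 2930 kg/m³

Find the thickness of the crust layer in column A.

Take the compensation level at the base of the deeper column (depth z_c below the surface of column A) and equate Σ ρ_i t_i down to z_c; mantle fills any gap and the z_c terms cancel.
Column A: x×2780 + (z_c − 0 − x)×3370
Column B: 1310×0 + 4080×1020 + 4000×2320 + 6770×2930 + (z_c − 1310 − 14850)×3370
The z_c×3370 term appears on both sides and cancels. Collect the known terms of each column as K = Σ(ρt)_known − 3370 × (depth of known layers): K_A = 0 − 3370×0 = 0; K_B = 33277700 − 3370×(1310 + 14850) = −21181500.
Balance: K_A − x×(3370 − 2780) = K_B, so x = (K_A − K_B)/(3370 − 2780) = 21181500/590 = 35900 m.

35900 m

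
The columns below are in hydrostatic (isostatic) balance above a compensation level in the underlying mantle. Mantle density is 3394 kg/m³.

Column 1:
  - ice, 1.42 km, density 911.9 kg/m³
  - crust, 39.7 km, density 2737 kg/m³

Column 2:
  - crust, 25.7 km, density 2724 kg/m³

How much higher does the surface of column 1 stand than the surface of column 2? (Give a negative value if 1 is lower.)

3.65 km

For any compensation level in the mantle, the mantle terms cancel and isostasy reduces to e = (Σt_1 − Σt_2) − (Σ(ρt)_1 − Σ(ρt)_2) / ρ_m.
Σt_1 = 41.12 km; Σt_2 = 25.7 km; Σ(ρt)_1 = 109953.798; Σ(ρt)_2 = 70006.8 (in km·kg/m³).
e = (41.12 − 25.7) − (109953.798 − 70006.8) / 3394 = 3.65 km.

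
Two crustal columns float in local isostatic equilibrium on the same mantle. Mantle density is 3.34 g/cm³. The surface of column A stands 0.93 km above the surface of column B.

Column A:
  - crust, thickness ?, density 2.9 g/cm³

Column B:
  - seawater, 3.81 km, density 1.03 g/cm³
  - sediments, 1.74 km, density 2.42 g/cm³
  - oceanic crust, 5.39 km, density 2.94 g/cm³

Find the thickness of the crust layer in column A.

Take the compensation level at the base of the deeper column (depth z_c below the surface of column A) and equate Σ ρ_i t_i down to z_c; mantle fills any gap and the z_c terms cancel.
Column A: x×2.9 + (z_c − 0 − x)×3.34
Column B: 0.93×0 + 3.81×1.03 + 1.74×2.42 + 5.39×2.94 + (z_c − 0.93 − 10.94)×3.34
The z_c×3.34 term appears on both sides and cancels. Collect the known terms of each column as K = Σ(ρt)_known − 3.34 × (depth of known layers): K_A = 0 − 3.34×0 = 0; K_B = 23.9817 − 3.34×(0.93 + 10.94) = −15.6641.
Balance: K_A − x×(3.34 − 2.9) = K_B, so x = (K_A − K_B)/(3.34 − 2.9) = 15.6641/0.44 = 35.6 km.

35.6 km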